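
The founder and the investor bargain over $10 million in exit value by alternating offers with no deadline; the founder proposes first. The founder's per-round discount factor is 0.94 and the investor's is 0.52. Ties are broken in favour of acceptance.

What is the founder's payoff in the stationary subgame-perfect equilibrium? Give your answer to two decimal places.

9.39

When the founder proposes, the investor accepts any offer worth at least 0.52 times what the investor would get by proposing next round; and vice versa.
This gives x = 10 − 0.52y and y = 10 − 0.94x, where x and y are each side's share when it proposes.
Hence (1 − 0.52·0.94)x = 10(1 − 0.52), i.e. 0.5112·x = 4.8.
x ≈ 9.3897; the investor's share is 10 − x ≈ 0.6103.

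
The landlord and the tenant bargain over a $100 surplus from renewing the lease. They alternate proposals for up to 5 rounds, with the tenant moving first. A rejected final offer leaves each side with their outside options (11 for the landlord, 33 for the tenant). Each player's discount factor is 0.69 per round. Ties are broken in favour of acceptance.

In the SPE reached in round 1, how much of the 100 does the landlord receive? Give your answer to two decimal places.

Solve by backward induction from round 5.
Round 5 (the tenant proposes): the landlord gets 11 if talks fail, so the tenant offers 11 and keeps 89.
Round 4 (the landlord proposes): the tenant can get 89 next round, worth 0.69 × 89 = 61.41 now. The landlord offers 61.41 and keeps 100 − 61.41 = 38.59.
Round 3 (the tenant proposes): the landlord can get 38.59 next round, worth 0.69 × 38.59 = 26.6271 now, so the tenant offers 26.6271, keeping 73.3729.
Round 2 (the landlord proposes): the tenant can get 73.3729 next round, worth 0.69 × 73.3729 = 50.627301 now. The landlord offers 50.627301 and keeps 100 − 50.627301 = 49.372699.
Round 1 (the tenant proposes): the landlord can get 49.372699 next round, worth 0.69 × 49.372699 = 34.06716231 now; the tenant offers that and keeps 65.93283769.

34.07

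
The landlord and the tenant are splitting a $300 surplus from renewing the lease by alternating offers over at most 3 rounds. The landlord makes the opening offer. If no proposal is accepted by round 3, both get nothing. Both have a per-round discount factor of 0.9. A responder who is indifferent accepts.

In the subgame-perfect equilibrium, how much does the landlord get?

273

By backward induction:
Round 3 (the landlord proposes): rejection yields 0 for the tenant; the landlord offers 0 and keeps 300.
Round 2 (the tenant proposes): the landlord can get 300 next round, worth 0.9 × 300 = 270 now. The tenant offers 270 and keeps 300 − 270 = 30.
Round 1 (the landlord proposes): the tenant can get 30 next round, worth 0.9 × 30 = 27 now; the landlord offers that and keeps 273.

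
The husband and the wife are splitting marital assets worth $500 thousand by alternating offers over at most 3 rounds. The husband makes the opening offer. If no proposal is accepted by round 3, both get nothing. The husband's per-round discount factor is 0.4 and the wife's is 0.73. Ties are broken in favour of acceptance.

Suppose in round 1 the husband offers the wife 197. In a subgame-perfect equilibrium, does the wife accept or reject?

Round 3 (the husband proposes): the wife will accept anything ≥ 0, so the husband offers 0 and keeps 500.
Round 2 (the wife proposes): the husband can get 500 next round, worth 0.4 × 500 = 200 now, so the wife offers 200, keeping 300.
So by rejecting in round 1, the wife gets 300 next round, worth 0.73 × 300 = 219 now.
Offer 197 < 219, so the wife rejects.

Reject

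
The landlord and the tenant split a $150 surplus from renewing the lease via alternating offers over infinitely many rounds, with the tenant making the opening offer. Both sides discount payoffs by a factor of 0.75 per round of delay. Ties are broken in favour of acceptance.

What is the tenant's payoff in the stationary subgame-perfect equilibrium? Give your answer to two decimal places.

Let x be the tenant's share when the tenant proposes and y be the landlord's share when the landlord proposes.
The landlord accepts iff offered ≥ 0.75·y, so x = 150 − 0.75y. Symmetrically y = 150 − 0.75x.
Substituting: x = 150 − 0.75(150 − 0.75x), giving x(1 − 0.75·0.75) = 150(1 − 0.75).
So x = 150 × 0.25 / 0.4375 ≈ 85.7143, and the landlord receives 150 − x ≈ 64.2857.

85.71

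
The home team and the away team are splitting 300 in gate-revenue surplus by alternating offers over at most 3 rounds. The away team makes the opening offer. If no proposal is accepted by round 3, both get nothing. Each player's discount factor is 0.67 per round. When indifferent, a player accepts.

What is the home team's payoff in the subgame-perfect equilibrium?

Round 3 (the away team proposes): the home team will accept anything ≥ 0, so the away team offers 0 and keeps 300.
Round 2 (the home team proposes): the away team can get 300 next round, worth 0.67 × 300 = 201 now; the home team offers that and keeps 99.
Round 1 (the away team proposes): the home team can get 99 next round, worth 0.67 × 99 = 66.33 now. The away team offers 66.33 and keeps 300 − 66.33 = 233.67.

66.33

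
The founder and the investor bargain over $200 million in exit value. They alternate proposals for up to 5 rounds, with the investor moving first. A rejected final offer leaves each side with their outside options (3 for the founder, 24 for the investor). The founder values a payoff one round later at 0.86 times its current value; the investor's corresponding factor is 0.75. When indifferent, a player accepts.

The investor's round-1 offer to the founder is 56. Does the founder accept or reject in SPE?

Reject

Work out the founder's continuation value if the offer is rejected.
Round 5 (the investor proposes): the founder gets 3 if talks fail, so the investor offers 3 and keeps 197.
Round 4 (the founder proposes): the investor can get 197 next round, worth 0.75 × 197 = 147.75 now, so the founder offers 147.75, keeping 52.25.
Round 3 (the investor proposes): the founder can get 52.25 next round, worth 0.86 × 52.25 = 44.935 now; the investor offers that and keeps 155.065.
Round 2 (the founder proposes): the investor can get 155.065 next round, worth 0.75 × 155.065 = 116.29875 now, so the founder offers 116.29875, keeping 83.70125.
So by rejecting in round 1, the founder gets 83.70125 next round, worth 0.86 × 83.70125 = 71.983075 now.
Offer 56 < 71.983075, so the founder rejects.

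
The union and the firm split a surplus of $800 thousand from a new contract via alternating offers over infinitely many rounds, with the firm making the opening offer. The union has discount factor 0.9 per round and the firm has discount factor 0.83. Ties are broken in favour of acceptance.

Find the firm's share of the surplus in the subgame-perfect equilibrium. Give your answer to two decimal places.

When the firm proposes, the union accepts any offer worth at least 0.9 times what the union would get by proposing next round; and vice versa.
This gives x = 800 − 0.9y and y = 800 − 0.83x, where x and y are each side's share when it proposes.
Hence (1 − 0.9·0.83)x = 800(1 − 0.9), i.e. 0.253·x = 80.
x ≈ 316.2055; the union's share is 800 − x ≈ 483.7945.

316.21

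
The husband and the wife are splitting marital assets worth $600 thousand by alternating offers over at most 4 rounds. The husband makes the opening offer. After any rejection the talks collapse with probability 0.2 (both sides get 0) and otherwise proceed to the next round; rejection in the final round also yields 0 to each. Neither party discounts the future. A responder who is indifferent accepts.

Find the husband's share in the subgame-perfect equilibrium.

196.8

Round 4 (the wife proposes): rejection yields 0 for the husband; the wife offers 0 and keeps 600.
Round 3 (the husband proposes): rejecting gives the wife an expected 0.8 × 600 = 480, so the husband offers 480, keeping 120.
Round 2 (the wife proposes): rejecting gives the husband an expected 0.8 × 120 = 96. The wife offers 96 and keeps 600 − 96 = 504.
Round 1 (the husband proposes): rejecting gives the wife an expected 0.8 × 504 = 403.2. The husband offers 403.2 and keeps 600 − 403.2 = 196.8.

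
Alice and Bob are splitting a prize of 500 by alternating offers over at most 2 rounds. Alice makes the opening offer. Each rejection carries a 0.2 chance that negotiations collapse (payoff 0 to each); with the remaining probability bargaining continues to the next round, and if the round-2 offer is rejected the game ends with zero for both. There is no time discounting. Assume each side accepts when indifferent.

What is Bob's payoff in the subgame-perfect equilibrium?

By backward induction:
Round 2 (Bob proposes): rejection yields 0 for Alice; Bob offers 0 and keeps 500.
Round 1 (Alice proposes): rejecting gives Bob an expected 0.8 × 500 = 400. Alice offers 400 and keeps 500 − 400 = 100.

400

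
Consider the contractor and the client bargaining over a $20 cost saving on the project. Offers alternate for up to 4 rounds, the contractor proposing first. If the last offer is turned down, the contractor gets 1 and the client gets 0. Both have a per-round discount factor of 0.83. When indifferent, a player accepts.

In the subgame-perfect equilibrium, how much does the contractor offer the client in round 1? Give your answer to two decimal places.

13.69

Solve by backward induction from round 4.
Round 4 (the client proposes): the contractor gets 1 if talks fail, so the client offers 1 and keeps 19.
Round 3 (the contractor proposes): the client can get 19 next round, worth 0.83 × 19 = 15.77 now. The contractor offers 15.77 and keeps 20 − 15.77 = 4.23.
Round 2 (the client proposes): the contractor can get 4.23 next round, worth 0.83 × 4.23 = 3.5109 now; the client offers that and keeps 16.4891.
Round 1 (the contractor proposes): the client can get 16.4891 next round, worth 0.83 × 16.4891 = 13.685953 now; the contractor offers that and keeps 6.314047.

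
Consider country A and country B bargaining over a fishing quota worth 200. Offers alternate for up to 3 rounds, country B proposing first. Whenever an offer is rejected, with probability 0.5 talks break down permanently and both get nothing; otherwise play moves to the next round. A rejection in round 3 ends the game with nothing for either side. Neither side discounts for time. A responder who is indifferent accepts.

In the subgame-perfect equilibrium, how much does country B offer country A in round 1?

Round 3 (country B proposes): rejection yields 0 for country A; country B offers 0 and keeps 200.
Round 2 (country A proposes): rejecting gives country B an expected 0.5 × 200 = 100; country A offers that and keeps 100.
Round 1 (country B proposes): rejecting gives country A an expected 0.5 × 100 = 50; country B offers that and keeps 150.

50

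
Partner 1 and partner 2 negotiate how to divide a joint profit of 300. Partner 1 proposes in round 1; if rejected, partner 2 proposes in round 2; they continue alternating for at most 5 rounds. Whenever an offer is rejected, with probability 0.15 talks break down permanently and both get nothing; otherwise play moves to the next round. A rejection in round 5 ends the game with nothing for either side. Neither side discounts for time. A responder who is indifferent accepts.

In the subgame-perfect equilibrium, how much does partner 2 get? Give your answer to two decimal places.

Round 5 (partner 1 proposes): partner 2 will accept anything ≥ 0, so partner 1 offers 0 and keeps 300.
Round 4 (partner 2 proposes): rejecting gives partner 1 an expected 0.85 × 300 = 255; partner 2 offers that and keeps 45.
Round 3 (partner 1 proposes): rejecting gives partner 2 an expected 0.85 × 45 = 38.25. Partner 1 offers 38.25 and keeps 300 − 38.25 = 261.75.
Round 2 (partner 2 proposes): rejecting gives partner 1 an expected 0.85 × 261.75 = 222.4875; partner 2 offers that and keeps 77.5125.
Round 1 (partner 1 proposes): rejecting gives partner 2 an expected 0.85 × 77.5125 = 65.885625, so partner 1 offers 65.885625, keeping 234.114375.

65.89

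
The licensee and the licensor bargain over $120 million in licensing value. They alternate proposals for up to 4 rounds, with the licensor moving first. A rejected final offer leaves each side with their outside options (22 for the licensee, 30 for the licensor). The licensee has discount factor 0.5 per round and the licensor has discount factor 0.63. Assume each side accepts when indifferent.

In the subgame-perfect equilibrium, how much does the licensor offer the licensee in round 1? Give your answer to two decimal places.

Work backward from the last round.
Round 4 (the licensee proposes): the licensor gets 30 if talks fail, so the licensee offers 30 and keeps 90.
Round 3 (the licensor proposes): the licensee can get 90 next round, worth 0.5 × 90 = 45 now. The licensor offers 45 and keeps 120 − 45 = 75.
Round 2 (the licensee proposes): the licensor can get 75 next round, worth 0.63 × 75 = 47.25 now, so the licensee offers 47.25, keeping 72.75.
Round 1 (the licensor proposes): the licensee can get 72.75 next round, worth 0.5 × 72.75 = 36.375 now, so the licensor offers 36.375, keeping 83.625.

36.38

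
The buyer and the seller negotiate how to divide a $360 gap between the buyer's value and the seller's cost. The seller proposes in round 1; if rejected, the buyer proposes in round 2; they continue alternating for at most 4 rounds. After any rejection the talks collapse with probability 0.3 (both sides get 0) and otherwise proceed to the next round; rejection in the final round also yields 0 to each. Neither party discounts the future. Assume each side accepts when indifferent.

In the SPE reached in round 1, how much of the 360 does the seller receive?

Round 4 (the buyer proposes): the seller will accept anything ≥ 0, so the buyer offers 0 and keeps 360.
Round 3 (the seller proposes): rejecting gives the buyer an expected 0.7 × 360 = 252; the seller offers that and keeps 108.
Round 2 (the buyer proposes): rejecting gives the seller an expected 0.7 × 108 = 75.6, so the buyer offers 75.6, keeping 284.4.
Round 1 (the seller proposes): rejecting gives the buyer an expected 0.7 × 284.4 = 199.08; the seller offers that and keeps 160.92.

160.92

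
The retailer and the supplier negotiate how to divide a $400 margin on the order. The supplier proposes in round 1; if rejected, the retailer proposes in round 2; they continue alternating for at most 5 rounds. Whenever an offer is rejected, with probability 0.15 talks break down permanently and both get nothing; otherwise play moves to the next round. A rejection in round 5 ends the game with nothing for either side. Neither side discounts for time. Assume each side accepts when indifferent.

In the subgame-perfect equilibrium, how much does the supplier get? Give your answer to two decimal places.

By backward induction:
Round 5 (the supplier proposes): rejection yields 0 for the retailer; the supplier offers 0 and keeps 400.
Round 4 (the retailer proposes): rejecting gives the supplier an expected 0.85 × 400 = 340, so the retailer offers 340, keeping 60.
Round 3 (the supplier proposes): rejecting gives the retailer an expected 0.85 × 60 = 51. The supplier offers 51 and keeps 400 − 51 = 349.
Round 2 (the retailer proposes): rejecting gives the supplier an expected 0.85 × 349 = 296.65, so the retailer offers 296.65, keeping 103.35.
Round 1 (the supplier proposes): rejecting gives the retailer an expected 0.85 × 103.35 = 87.8475. The supplier offers 87.8475 and keeps 400 − 87.8475 = 312.1525.

312.15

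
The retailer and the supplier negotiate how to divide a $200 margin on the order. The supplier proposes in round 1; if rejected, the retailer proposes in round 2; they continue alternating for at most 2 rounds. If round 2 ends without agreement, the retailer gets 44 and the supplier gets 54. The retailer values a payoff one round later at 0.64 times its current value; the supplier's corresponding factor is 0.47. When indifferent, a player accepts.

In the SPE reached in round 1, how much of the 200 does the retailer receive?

Work backward from the last round.
Round 2 (the retailer proposes): the supplier gets 54 if talks fail, so the retailer offers 54 and keeps 146.
Round 1 (the supplier proposes): the retailer can get 146 next round, worth 0.64 × 146 = 93.44 now, so the supplier offers 93.44, keeping 106.56.

93.44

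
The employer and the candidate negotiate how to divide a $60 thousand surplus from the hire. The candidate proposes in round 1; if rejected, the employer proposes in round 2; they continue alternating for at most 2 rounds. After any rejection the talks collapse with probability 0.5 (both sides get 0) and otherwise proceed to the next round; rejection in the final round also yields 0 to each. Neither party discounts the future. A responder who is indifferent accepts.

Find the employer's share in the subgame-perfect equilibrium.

Round 2 (the employer proposes): rejection yields 0 for the candidate; the employer offers 0 and keeps 60.
Round 1 (the candidate proposes): rejecting gives the employer an expected 0.5 × 60 = 30; the candidate offers that and keeps 30.

30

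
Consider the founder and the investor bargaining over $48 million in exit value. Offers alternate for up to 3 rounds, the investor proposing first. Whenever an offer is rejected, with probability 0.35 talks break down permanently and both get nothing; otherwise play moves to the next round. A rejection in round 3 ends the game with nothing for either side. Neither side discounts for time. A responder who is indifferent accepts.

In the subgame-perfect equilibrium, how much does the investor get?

Round 3 (the investor proposes): the founder will accept anything ≥ 0, so the investor offers 0 and keeps 48.
Round 2 (the founder proposes): rejecting gives the investor an expected 0.65 × 48 = 31.2; the founder offers that and keeps 16.8.
Round 1 (the investor proposes): rejecting gives the founder an expected 0.65 × 16.8 = 10.92. The investor offers 10.92 and keeps 48 − 10.92 = 37.08.

37.08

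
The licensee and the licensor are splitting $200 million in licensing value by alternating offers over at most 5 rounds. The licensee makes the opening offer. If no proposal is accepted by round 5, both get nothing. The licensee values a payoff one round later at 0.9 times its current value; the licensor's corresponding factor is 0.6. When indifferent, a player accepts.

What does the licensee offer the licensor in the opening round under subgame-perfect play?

Round 5 (the licensee proposes): rejection yields 0 for the licensor; the licensee offers 0 and keeps 200.
Round 4 (the licensor proposes): the licensee can get 200 next round, worth 0.9 × 200 = 180 now; the licensor offers that and keeps 20.
Round 3 (the licensee proposes): the licensor can get 20 next round, worth 0.6 × 20 = 12 now, so the licensee offers 12, keeping 188.
Round 2 (the licensor proposes): the licensee can get 188 next round, worth 0.9 × 188 = 169.2 now. The licensor offers 169.2 and keeps 200 − 169.2 = 30.8.
Round 1 (the licensee proposes): the licensor can get 30.8 next round, worth 0.6 × 30.8 = 18.48 now, so the licensee offers 18.48, keeping 181.52.

18.48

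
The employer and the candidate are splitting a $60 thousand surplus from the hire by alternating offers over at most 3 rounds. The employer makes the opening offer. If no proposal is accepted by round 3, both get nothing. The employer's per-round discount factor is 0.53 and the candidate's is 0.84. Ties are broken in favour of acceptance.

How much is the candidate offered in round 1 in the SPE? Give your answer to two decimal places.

23.69

Solve by backward induction from round 3.
Round 3 (the employer proposes): rejection yields 0 for the candidate; the employer offers 0 and keeps 60.
Round 2 (the candidate proposes): the employer can get 60 next round, worth 0.53 × 60 = 31.8 now. The candidate offers 31.8 and keeps 60 − 31.8 = 28.2.
Round 1 (the employer proposes): the candidate can get 28.2 next round, worth 0.84 × 28.2 = 23.688 now. The employer offers 23.688 and keeps 60 − 23.688 = 36.312.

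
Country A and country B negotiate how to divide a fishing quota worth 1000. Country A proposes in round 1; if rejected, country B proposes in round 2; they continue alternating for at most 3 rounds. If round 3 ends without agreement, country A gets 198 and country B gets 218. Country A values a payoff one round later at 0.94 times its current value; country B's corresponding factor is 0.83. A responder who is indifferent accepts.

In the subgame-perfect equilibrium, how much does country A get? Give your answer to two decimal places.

Round 3 (country A proposes): country B gets 218 if talks fail, so country A offers 218 and keeps 782.
Round 2 (country B proposes): country A can get 782 next round, worth 0.94 × 782 = 735.08 now. Country B offers 735.08 and keeps 1000 − 735.08 = 264.92.
Round 1 (country A proposes): country B can get 264.92 next round, worth 0.83 × 264.92 = 219.8836 now. Country A offers 219.8836 and keeps 1000 − 219.8836 = 780.1164.

780.12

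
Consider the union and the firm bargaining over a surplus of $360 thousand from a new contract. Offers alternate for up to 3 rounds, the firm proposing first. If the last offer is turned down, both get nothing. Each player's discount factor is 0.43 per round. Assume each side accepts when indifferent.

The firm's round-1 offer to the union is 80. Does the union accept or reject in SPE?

Round 3 (the firm proposes): the union will accept anything ≥ 0, so the firm offers 0 and keeps 360.
Round 2 (the union proposes): the firm can get 360 next round, worth 0.43 × 360 = 154.8 now, so the union offers 154.8, keeping 205.2.
So by rejecting in round 1, the union gets 205.2 next round, worth 0.43 × 205.2 = 88.236 now.
Offer 80 < 88.236, so the union rejects.

Reject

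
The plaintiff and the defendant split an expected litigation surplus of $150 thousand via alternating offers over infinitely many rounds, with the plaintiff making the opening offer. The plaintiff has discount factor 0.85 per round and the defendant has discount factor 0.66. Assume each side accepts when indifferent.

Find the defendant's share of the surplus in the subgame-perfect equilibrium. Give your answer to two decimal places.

Let x be the plaintiff's share when the plaintiff proposes and y be the defendant's share when the defendant proposes.
The defendant accepts iff offered ≥ 0.66·y, so x = 150 − 0.66y. Symmetrically y = 150 − 0.85x.
Substituting: x = 150 − 0.66(150 − 0.85x), giving x(1 − 0.85·0.66) = 150(1 − 0.66).
So x = 150 × 0.34 / 0.439 ≈ 116.1731, and the defendant receives 150 − x ≈ 33.8269.

33.83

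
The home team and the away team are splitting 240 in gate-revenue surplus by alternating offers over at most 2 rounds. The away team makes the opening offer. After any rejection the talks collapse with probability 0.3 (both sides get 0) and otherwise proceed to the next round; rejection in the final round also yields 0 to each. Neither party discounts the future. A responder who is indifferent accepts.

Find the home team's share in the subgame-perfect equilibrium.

168

Round 2 (the home team proposes): the away team will accept anything ≥ 0, so the home team offers 0 and keeps 240.
Round 1 (the away team proposes): rejecting gives the home team an expected 0.7 × 240 = 168. The away team offers 168 and keeps 240 − 168 = 72.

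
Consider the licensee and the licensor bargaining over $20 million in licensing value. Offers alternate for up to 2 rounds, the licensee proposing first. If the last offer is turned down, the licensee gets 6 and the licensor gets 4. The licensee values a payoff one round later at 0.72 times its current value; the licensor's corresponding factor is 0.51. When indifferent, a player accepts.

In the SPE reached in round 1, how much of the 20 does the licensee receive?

Round 2 (the licensor proposes): the licensee gets 6 if talks fail, so the licensor offers 6 and keeps 14.
Round 1 (the licensee proposes): the licensor can get 14 next round, worth 0.51 × 14 = 7.14 now; the licensee offers that and keeps 12.86.

12.86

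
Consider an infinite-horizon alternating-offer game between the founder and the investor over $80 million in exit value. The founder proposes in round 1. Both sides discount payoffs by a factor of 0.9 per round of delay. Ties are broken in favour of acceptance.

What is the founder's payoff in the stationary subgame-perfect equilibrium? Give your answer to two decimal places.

42.11

In a stationary SPE each proposer offers the other exactly their discounted continuation value.
If the founder keeps x when proposing and the investor keeps y when proposing, then x = 80 − 0.9y and y = 80 − 0.9x.
Solving: x = 80(1 − 0.9) / (1 − 0.9·0.9) = 8 / 0.19 ≈ 42.1053.
The investor gets 80 − 42.1053 ≈ 37.8947.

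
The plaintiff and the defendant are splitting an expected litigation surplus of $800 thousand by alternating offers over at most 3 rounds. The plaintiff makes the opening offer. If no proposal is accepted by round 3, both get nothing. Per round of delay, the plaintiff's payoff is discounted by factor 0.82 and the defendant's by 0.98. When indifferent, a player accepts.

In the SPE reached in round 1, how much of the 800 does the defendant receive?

141.12

Round 3 (the plaintiff proposes): rejection yields 0 for the defendant; the plaintiff offers 0 and keeps 800.
Round 2 (the defendant proposes): the plaintiff can get 800 next round, worth 0.82 × 800 = 656 now. The defendant offers 656 and keeps 800 − 656 = 144.
Round 1 (the plaintiff proposes): the defendant can get 144 next round, worth 0.98 × 144 = 141.12 now; the plaintiff offers that and keeps 658.88.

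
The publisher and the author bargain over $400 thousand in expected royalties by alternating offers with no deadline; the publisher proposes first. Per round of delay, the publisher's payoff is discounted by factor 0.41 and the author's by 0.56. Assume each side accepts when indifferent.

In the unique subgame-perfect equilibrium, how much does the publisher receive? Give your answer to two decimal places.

Let x be the publisher's share when the publisher proposes and y be the author's share when the author proposes.
The author accepts iff offered ≥ 0.56·y, so x = 400 − 0.56y. Symmetrically y = 400 − 0.41x.
Substituting: x = 400 − 0.56(400 − 0.41x), giving x(1 − 0.41·0.56) = 400(1 − 0.56).
So x = 400 × 0.44 / 0.7704 ≈ 228.4528, and the author receives 400 − x ≈ 171.5472.

228.45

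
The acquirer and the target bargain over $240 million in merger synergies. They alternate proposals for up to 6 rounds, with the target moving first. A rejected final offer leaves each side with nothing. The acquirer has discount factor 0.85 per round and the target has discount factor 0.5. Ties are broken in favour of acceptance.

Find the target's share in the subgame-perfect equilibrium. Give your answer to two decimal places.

Round 6 (the acquirer proposes): rejection yields 0 for the target; the acquirer offers 0 and keeps 240.
Round 5 (the target proposes): the acquirer can get 240 next round, worth 0.85 × 240 = 204 now. The target offers 204 and keeps 240 − 204 = 36.
Round 4 (the acquirer proposes): the target can get 36 next round, worth 0.5 × 36 = 18 now. The acquirer offers 18 and keeps 240 − 18 = 222.
Round 3 (the target proposes): the acquirer can get 222 next round, worth 0.85 × 222 = 188.7 now. The target offers 188.7 and keeps 240 − 188.7 = 51.3.
Round 2 (the acquirer proposes): the target can get 51.3 next round, worth 0.5 × 51.3 = 25.65 now, so the acquirer offers 25.65, keeping 214.35.
Round 1 (the target proposes): the acquirer can get 214.35 next round, worth 0.85 × 214.35 = 182.1975 now; the target offers that and keeps 57.8025.

57.80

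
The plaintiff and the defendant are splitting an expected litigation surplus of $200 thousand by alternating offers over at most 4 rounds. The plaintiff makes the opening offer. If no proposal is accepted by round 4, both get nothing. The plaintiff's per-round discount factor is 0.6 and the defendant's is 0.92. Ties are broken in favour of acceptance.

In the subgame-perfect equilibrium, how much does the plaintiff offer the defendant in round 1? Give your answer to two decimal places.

Round 4 (the defendant proposes): the plaintiff will accept anything ≥ 0, so the defendant offers 0 and keeps 200.
Round 3 (the plaintiff proposes): the defendant can get 200 next round, worth 0.92 × 200 = 184 now, so the plaintiff offers 184, keeping 16.
Round 2 (the defendant proposes): the plaintiff can get 16 next round, worth 0.6 × 16 = 9.6 now, so the defendant offers 9.6, keeping 190.4.
Round 1 (the plaintiff proposes): the defendant can get 190.4 next round, worth 0.92 × 190.4 = 175.168 now. The plaintiff offers 175.168 and keeps 200 − 175.168 = 24.832.

175.17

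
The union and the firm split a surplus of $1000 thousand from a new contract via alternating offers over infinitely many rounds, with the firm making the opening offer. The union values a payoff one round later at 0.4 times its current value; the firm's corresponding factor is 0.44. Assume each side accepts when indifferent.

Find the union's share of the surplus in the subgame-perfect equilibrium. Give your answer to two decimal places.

When the firm proposes, the union accepts any offer worth at least 0.4 times what the union would get by proposing next round; and vice versa.
This gives x = 1000 − 0.4y and y = 1000 − 0.44x, where x and y are each side's share when it proposes.
Hence (1 − 0.4·0.44)x = 1000(1 − 0.4), i.e. 0.824·x = 600.
x ≈ 728.1553; the union's share is 1000 − x ≈ 271.8447.

271.84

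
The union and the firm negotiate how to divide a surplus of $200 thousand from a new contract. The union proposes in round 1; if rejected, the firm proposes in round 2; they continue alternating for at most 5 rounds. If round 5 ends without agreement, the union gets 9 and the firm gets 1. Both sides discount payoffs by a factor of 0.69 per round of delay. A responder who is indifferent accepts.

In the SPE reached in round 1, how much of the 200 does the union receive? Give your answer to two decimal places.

Round 5 (the union proposes): the firm gets 1 if talks fail, so the union offers 1 and keeps 199.
Round 4 (the firm proposes): the union can get 199 next round, worth 0.69 × 199 = 137.31 now; the firm offers that and keeps 62.69.
Round 3 (the union proposes): the firm can get 62.69 next round, worth 0.69 × 62.69 = 43.2561 now; the union offers that and keeps 156.7439.
Round 2 (the firm proposes): the union can get 156.7439 next round, worth 0.69 × 156.7439 = 108.153291 now, so the firm offers 108.153291, keeping 91.846709.
Round 1 (the union proposes): the firm can get 91.846709 next round, worth 0.69 × 91.846709 = 63.37422921 now, so the union offers 63.37422921, keeping 136.62577079.

136.63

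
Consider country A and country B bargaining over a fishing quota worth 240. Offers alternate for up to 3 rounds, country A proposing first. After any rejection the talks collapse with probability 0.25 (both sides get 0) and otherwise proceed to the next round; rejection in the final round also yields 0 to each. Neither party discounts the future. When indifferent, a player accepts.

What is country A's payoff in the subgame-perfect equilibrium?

Round 3 (country A proposes): rejection yields 0 for country B; country A offers 0 and keeps 240.
Round 2 (country B proposes): rejecting gives country A an expected 0.75 × 240 = 180; country B offers that and keeps 60.
Round 1 (country A proposes): rejecting gives country B an expected 0.75 × 60 = 45; country A offers that and keeps 195.

195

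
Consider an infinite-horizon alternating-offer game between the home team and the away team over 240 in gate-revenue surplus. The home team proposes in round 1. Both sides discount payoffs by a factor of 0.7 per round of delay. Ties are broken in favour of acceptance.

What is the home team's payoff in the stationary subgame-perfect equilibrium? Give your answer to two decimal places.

141.18

In a stationary SPE each proposer offers the other exactly their discounted continuation value.
If the home team keeps x when proposing and the away team keeps y when proposing, then x = 240 − 0.7y and y = 240 − 0.7x.
Solving: x = 240(1 − 0.7) / (1 − 0.7·0.7) = 72 / 0.51 ≈ 141.1765.
The away team gets 240 − 141.1765 ≈ 98.8235.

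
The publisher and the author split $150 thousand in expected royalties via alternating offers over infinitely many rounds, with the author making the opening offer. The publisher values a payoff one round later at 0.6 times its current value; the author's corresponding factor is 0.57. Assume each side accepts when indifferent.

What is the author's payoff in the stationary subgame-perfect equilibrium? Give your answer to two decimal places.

91.19

When the author proposes, the publisher accepts any offer worth at least 0.6 times what the publisher would get by proposing next round; and vice versa.
This gives x = 150 − 0.6y and y = 150 − 0.57x, where x and y are each side's share when it proposes.
Hence (1 − 0.6·0.57)x = 150(1 − 0.6), i.e. 0.658·x = 60.
x ≈ 91.1854; the publisher's share is 150 − x ≈ 58.8146.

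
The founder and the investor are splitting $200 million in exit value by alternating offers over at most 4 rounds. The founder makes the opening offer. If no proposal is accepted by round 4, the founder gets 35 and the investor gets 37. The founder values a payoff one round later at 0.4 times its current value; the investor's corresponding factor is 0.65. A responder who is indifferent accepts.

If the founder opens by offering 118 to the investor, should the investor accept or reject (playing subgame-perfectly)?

Round 4 (the investor proposes): the founder gets 35 if talks fail, so the investor offers 35 and keeps 165.
Round 3 (the founder proposes): the investor can get 165 next round, worth 0.65 × 165 = 107.25 now. The founder offers 107.25 and keeps 200 − 107.25 = 92.75.
Round 2 (the investor proposes): the founder can get 92.75 next round, worth 0.4 × 92.75 = 37.1 now. The investor offers 37.1 and keeps 200 − 37.1 = 162.9.
So by rejecting in round 1, the investor gets 162.9 next round, worth 0.65 × 162.9 = 105.885 now.
Offer 118 ≥ 105.885, so the investor accepts.

Accept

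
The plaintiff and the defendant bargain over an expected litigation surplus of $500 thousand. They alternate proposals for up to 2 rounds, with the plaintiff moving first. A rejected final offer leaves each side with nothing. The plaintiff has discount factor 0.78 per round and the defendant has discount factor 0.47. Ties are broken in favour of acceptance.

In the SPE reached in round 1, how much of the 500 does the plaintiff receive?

265

Solve by backward induction from round 2.
Round 2 (the defendant proposes): rejection yields 0 for the plaintiff; the defendant offers 0 and keeps 500.
Round 1 (the plaintiff proposes): the defendant can get 500 next round, worth 0.47 × 500 = 235 now. The plaintiff offers 235 and keeps 500 − 235 = 265.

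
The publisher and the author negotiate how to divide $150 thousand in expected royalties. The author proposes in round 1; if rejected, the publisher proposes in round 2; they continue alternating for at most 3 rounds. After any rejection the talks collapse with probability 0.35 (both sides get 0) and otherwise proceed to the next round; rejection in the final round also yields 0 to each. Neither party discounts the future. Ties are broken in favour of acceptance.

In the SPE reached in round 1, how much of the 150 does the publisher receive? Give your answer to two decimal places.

34.13

By backward induction:
Round 3 (the author proposes): rejection yields 0 for the publisher; the author offers 0 and keeps 150.
Round 2 (the publisher proposes): rejecting gives the author an expected 0.65 × 150 = 97.5; the publisher offers that and keeps 52.5.
Round 1 (the author proposes): rejecting gives the publisher an expected 0.65 × 52.5 = 34.125, so the author offers 34.125, keeping 115.875.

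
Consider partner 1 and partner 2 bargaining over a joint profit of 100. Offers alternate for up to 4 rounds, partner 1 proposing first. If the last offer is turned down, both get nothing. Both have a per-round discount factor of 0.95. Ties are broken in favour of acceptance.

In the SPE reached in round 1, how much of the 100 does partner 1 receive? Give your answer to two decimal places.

9.51

Round 4 (partner 2 proposes): partner 1 will accept anything ≥ 0, so partner 2 offers 0 and keeps 100.
Round 3 (partner 1 proposes): partner 2 can get 100 next round, worth 0.95 × 100 = 95 now, so partner 1 offers 95, keeping 5.
Round 2 (partner 2 proposes): partner 1 can get 5 next round, worth 0.95 × 5 = 4.75 now. Partner 2 offers 4.75 and keeps 100 − 4.75 = 95.25.
Round 1 (partner 1 proposes): partner 2 can get 95.25 next round, worth 0.95 × 95.25 = 90.4875 now, so partner 1 offers 90.4875, keeping 9.5125.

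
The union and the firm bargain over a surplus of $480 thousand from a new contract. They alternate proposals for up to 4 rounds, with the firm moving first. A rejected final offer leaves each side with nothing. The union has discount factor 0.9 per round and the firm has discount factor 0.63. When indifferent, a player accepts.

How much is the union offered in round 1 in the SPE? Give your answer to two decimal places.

404.78

Round 4 (the union proposes): rejection yields 0 for the firm; the union offers 0 and keeps 480.
Round 3 (the firm proposes): the union can get 480 next round, worth 0.9 × 480 = 432 now; the firm offers that and keeps 48.
Round 2 (the union proposes): the firm can get 48 next round, worth 0.63 × 48 = 30.24 now; the union offers that and keeps 449.76.
Round 1 (the firm proposes): the union can get 449.76 next round, worth 0.9 × 449.76 = 404.784 now. The firm offers 404.784 and keeps 480 − 404.784 = 75.216.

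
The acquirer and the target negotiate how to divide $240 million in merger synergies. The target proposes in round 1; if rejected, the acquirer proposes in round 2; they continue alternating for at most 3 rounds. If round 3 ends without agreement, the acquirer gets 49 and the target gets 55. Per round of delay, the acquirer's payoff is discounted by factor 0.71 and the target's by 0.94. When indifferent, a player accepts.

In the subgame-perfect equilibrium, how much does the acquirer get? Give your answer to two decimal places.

Work backward from the last round.
Round 3 (the target proposes): the acquirer gets 49 if talks fail, so the target offers 49 and keeps 191.
Round 2 (the acquirer proposes): the target can get 191 next round, worth 0.94 × 191 = 179.54 now. The acquirer offers 179.54 and keeps 240 − 179.54 = 60.46.
Round 1 (the target proposes): the acquirer can get 60.46 next round, worth 0.71 × 60.46 = 42.9266 now, so the target offers 42.9266, keeping 197.0734.

42.93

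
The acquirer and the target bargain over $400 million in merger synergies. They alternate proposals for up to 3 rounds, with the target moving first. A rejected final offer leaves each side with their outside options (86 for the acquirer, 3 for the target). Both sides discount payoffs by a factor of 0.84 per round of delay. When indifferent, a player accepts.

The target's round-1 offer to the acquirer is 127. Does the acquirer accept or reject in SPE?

Accept

Round 3 (the target proposes): the acquirer gets 86 if talks fail, so the target offers 86 and keeps 314.
Round 2 (the acquirer proposes): the target can get 314 next round, worth 0.84 × 314 = 263.76 now. The acquirer offers 263.76 and keeps 400 − 263.76 = 136.24.
So by rejecting in round 1, the acquirer gets 136.24 next round, worth 0.84 × 136.24 = 114.4416 now.
Offer 127 ≥ 114.4416, so the acquirer accepts.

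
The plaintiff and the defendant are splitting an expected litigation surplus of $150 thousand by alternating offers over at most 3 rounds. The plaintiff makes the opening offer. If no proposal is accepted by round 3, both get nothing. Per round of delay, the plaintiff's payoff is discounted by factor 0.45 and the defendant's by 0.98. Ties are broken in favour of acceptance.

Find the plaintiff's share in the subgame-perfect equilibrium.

Round 3 (the plaintiff proposes): rejection yields 0 for the defendant; the plaintiff offers 0 and keeps 150.
Round 2 (the defendant proposes): the plaintiff can get 150 next round, worth 0.45 × 150 = 67.5 now; the defendant offers that and keeps 82.5.
Round 1 (the plaintiff proposes): the defendant can get 82.5 next round, worth 0.98 × 82.5 = 80.85 now, so the plaintiff offers 80.85, keeping 69.15.

69.15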